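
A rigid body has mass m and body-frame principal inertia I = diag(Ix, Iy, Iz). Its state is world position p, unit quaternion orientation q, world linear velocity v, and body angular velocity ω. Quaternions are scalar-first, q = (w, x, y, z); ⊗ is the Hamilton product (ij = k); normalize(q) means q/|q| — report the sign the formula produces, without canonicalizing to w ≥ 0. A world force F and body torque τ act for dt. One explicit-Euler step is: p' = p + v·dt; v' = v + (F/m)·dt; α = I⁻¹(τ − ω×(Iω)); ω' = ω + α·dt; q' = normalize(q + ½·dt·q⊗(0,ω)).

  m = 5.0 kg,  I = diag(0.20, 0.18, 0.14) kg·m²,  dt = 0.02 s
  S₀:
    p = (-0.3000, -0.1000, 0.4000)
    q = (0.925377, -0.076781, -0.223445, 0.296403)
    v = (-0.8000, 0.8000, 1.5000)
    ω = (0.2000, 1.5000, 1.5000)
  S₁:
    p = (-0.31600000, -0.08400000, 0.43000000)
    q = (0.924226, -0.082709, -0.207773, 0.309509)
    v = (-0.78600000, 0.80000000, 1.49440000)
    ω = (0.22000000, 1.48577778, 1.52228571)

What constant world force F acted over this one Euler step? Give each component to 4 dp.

Δv = v₁−v₀ = (0.01400000, 0.00000000, -0.00560000)
F = m·Δv/dt = (3.5000, 0.0000, -1.4000)

F = (3.5000, 0.0000, -1.4000)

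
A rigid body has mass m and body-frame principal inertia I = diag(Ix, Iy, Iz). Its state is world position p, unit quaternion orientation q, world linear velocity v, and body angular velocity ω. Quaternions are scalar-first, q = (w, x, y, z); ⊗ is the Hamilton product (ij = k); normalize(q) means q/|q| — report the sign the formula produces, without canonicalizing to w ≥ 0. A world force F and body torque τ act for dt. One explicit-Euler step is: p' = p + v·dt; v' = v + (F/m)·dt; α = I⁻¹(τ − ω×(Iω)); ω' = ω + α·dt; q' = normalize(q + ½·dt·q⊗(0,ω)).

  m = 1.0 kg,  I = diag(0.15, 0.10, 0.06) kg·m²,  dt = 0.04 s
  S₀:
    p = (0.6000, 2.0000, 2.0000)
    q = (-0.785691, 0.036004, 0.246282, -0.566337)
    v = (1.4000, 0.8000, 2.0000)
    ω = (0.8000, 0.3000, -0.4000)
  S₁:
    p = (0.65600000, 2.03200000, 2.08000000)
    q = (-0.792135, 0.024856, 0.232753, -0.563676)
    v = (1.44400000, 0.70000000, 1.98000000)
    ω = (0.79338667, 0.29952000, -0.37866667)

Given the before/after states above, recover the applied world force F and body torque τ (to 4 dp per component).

rate change Δω = (-0.00661333, -0.00048000, 0.02133333)
I·α + gyro = (-0.0200, -0.0300, 0.0200)
velocity change Δv = (0.04400000, -0.10000000, -0.02000000)
m·(v₁−v₀)/dt = (1.1000, -2.5000, -0.5000)

F = (1.1000, -2.5000, -0.5000)
τ = (-0.0200, -0.0300, 0.0200)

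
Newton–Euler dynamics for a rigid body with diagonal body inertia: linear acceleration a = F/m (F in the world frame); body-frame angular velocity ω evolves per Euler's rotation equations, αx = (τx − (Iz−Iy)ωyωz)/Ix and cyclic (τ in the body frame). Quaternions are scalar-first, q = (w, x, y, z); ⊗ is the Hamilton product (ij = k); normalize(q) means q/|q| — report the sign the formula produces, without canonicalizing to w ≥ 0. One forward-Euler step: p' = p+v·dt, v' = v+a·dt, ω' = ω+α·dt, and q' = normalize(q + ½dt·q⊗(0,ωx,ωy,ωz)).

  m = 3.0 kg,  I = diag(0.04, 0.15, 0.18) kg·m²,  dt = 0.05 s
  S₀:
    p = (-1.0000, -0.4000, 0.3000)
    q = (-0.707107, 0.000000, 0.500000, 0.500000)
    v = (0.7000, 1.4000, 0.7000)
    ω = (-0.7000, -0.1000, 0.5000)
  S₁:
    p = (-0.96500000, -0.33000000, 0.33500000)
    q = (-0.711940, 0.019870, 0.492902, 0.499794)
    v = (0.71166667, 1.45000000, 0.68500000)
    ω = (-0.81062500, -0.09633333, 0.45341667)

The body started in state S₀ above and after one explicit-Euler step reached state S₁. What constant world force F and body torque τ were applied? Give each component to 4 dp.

F = (0.7000, 3.0000, -0.9000)
τ = (-0.0900, 0.0600, -0.1600)

Δv = v₁−v₀ = (0.01166667, 0.05000000, -0.01500000)
F = m·Δv/dt = (0.7000, 3.0000, -0.9000)
Δω = ω₁−ω₀ = (-0.11062500, 0.00366667, -0.04658333)
precession coupling = (-0.0015, 0.0490, 0.0077)
I·α + gyro = (-0.0900, 0.0600, -0.1600)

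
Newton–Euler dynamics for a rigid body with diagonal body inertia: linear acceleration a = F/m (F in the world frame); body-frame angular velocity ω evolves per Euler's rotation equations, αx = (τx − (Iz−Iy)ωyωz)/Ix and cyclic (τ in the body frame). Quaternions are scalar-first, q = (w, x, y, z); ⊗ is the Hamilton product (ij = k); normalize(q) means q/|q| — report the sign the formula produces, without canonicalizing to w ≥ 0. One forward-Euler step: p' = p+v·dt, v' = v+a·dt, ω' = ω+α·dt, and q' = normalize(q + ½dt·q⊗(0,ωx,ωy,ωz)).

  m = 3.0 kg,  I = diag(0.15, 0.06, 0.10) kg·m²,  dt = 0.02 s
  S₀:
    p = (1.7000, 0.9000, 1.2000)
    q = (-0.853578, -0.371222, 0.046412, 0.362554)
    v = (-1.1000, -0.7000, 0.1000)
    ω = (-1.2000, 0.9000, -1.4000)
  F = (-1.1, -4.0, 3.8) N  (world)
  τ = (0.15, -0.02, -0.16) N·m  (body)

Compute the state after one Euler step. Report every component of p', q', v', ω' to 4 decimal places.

p' = (1.6780, 0.8860, 1.2020)
q' = (-0.8532, -0.3648, 0.0292, 0.3716)
v' = (-1.1073, -0.7267, 0.1253)
ω' = (-1.1733, 0.8653, -1.4514)

new position p' = (1.6780, 0.8860, 1.2020)
new velocity v' = (-1.1073, -0.7267, 0.1253)
α = I⁻¹(τ − ω×Iω) = (1.3360, -1.7333, -2.5720)
ω' = ω + α·dt = (-1.1733, 0.8653, -1.4514)
2q̇ = q⊗(0,ω) = (0.0203384, 0.6330182, -1.7229958, 0.9166038)
q + ½dt·q⊗(0,ω), renormalized = (-0.8532, -0.3648, 0.0292, 0.3716)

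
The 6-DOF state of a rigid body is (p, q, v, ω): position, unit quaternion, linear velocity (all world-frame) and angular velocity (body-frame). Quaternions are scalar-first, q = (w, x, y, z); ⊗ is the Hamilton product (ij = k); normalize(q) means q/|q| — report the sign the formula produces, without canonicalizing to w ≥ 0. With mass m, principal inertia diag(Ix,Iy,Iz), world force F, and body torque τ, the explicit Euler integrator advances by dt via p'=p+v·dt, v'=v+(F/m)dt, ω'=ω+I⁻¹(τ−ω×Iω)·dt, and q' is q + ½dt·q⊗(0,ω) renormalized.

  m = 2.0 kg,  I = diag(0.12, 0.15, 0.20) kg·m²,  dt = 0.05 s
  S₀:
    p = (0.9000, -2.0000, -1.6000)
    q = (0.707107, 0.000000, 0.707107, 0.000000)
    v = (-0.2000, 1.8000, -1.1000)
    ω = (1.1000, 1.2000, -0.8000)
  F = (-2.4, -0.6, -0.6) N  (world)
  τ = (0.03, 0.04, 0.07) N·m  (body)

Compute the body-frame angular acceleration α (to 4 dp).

precession coupling ω×(Iω) = (-0.0480, 0.0704, 0.0396)
(τ − ω×Iω)/I = (0.6500, -0.2027, 0.1520)

α = (0.6500, -0.2027, 0.1520)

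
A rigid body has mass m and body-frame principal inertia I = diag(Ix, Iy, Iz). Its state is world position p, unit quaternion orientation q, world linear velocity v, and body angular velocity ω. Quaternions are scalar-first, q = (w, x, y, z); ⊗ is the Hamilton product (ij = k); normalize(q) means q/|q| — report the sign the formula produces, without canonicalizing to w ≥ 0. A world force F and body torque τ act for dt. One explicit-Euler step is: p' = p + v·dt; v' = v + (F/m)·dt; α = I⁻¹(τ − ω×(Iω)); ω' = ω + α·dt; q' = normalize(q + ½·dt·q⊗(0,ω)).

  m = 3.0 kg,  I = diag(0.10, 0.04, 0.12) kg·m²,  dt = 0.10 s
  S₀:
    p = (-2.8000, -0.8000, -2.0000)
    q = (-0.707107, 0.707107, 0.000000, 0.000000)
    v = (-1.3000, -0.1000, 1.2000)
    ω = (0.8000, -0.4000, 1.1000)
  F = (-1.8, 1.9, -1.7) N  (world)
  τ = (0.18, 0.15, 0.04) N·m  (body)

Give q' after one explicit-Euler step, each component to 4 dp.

Hamilton product q⊗(0,ω) = (-0.5656856, -0.5656856, -0.4949749, -1.0606605)
q + ½dt·q⊗(0,ω), renormalized = (-0.7336, 0.6771, -0.0247, -0.0529)

q' = (-0.7336, 0.6771, -0.0247, -0.0529)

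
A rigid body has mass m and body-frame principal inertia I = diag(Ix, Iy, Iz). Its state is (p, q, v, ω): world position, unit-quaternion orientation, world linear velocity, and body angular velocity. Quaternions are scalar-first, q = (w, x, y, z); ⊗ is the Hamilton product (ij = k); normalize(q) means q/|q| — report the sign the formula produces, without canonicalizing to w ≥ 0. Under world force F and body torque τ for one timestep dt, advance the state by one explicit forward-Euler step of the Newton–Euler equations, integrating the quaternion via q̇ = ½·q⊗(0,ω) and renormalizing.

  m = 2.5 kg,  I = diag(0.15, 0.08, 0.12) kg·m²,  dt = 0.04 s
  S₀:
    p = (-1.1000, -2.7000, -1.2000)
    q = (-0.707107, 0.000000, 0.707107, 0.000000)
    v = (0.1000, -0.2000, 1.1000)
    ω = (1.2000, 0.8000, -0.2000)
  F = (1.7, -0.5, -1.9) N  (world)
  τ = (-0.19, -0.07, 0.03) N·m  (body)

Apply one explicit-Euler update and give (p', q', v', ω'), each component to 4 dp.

p' = (-1.0960, -2.7080, -1.1560)
q' = (-0.7181, -0.0198, 0.6955, -0.0141)
v' = (0.1272, -0.2080, 1.0696)
ω' = (1.1510, 0.7686, -0.1676)

(τ − ω×Iω)/I = (-1.2240, -0.7850, 0.8100)
ω' = ω + α·dt = (1.1510, 0.7686, -0.1676)
Hamilton product q⊗(0,ω) = (-0.5656856, -0.9899498, -0.5656856, -0.7071070)
q' = normalize(q + ½dt·q⊗(0,ω)) = (-0.7181, -0.0198, 0.6955, -0.0141)
linear accel F/m = (0.6800, -0.2000, -0.7600)
p' = p + v·dt = (-1.0960, -2.7080, -1.1560)
new velocity v' = (0.1272, -0.2080, 1.0696)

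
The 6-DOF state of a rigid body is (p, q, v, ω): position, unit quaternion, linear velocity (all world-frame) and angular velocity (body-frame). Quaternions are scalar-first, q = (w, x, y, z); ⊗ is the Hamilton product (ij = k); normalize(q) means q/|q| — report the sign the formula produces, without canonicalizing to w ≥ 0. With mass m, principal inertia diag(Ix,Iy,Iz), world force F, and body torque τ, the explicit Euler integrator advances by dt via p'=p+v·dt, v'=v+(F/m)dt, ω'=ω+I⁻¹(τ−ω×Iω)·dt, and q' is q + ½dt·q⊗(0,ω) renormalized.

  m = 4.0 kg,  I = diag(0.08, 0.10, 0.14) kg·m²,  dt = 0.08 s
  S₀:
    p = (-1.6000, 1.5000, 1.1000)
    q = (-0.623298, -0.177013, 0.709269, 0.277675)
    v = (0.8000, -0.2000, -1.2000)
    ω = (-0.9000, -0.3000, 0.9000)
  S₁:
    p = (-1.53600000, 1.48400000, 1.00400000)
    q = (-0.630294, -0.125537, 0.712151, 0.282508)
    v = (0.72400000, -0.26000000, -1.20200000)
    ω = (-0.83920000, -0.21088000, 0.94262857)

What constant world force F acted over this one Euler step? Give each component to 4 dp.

v₁ − v₀ = (-0.07600000, -0.06000000, -0.00200000)
m·(v₁−v₀)/dt = (-3.8000, -3.0000, -0.1000)

F = (-3.8000, -3.0000, -0.1000)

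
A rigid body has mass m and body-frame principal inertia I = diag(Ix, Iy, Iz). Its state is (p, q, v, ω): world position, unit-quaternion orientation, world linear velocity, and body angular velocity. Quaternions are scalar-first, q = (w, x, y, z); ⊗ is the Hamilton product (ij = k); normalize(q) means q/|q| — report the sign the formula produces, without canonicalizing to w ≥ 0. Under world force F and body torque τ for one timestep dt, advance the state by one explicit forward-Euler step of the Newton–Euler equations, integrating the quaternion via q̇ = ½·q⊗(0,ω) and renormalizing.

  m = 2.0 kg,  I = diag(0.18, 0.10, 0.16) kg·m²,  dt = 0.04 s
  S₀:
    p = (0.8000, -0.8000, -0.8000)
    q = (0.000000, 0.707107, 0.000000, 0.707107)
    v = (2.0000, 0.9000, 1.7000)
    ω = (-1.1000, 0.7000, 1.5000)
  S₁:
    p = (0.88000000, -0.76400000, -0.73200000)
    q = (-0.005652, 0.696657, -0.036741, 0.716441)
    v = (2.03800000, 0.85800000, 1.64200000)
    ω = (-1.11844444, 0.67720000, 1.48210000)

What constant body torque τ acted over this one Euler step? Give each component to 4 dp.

τ = (-0.0200, -0.0900, -0.0100)

rate change Δω = (-0.01844444, -0.02280000, -0.01790000)
gyro term ω₀×Iω₀ = (0.0630, -0.0330, 0.0616)
applied torque τ = (-0.0200, -0.0900, -0.0100)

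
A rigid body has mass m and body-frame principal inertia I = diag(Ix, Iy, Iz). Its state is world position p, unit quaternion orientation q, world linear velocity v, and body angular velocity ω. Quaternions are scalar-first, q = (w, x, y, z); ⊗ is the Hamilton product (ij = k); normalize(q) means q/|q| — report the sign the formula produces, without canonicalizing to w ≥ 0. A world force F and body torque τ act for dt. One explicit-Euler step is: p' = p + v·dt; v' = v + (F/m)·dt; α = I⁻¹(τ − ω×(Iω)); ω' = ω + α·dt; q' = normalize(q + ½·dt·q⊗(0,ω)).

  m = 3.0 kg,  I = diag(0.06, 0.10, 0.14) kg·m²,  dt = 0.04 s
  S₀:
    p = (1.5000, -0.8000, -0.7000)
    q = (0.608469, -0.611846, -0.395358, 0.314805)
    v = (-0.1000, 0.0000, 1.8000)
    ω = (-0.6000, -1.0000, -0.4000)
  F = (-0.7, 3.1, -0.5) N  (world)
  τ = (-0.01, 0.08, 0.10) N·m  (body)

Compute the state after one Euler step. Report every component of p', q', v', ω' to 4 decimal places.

p' = (1.4960, -0.8000, -0.6280)
q' = (0.5956, -0.6095, -0.4161, 0.3173)
v' = (-0.1093, 0.0413, 1.7933)
ω' = (-0.6173, -0.9603, -0.3783)

precession coupling ω×(Iω) = (0.0160, -0.0192, 0.0240)
α = I⁻¹(τ − ω×Iω) = (-0.4333, 0.9920, 0.5429)
ω' = ω + α·dt = (-0.6173, -0.9603, -0.3783)
q⊗(0,ω) = (-0.6365436, 0.1078668, -1.0420904, 0.1312436)
updated quaternion q' = (0.5956, -0.6095, -0.4161, 0.3173)
p + v·dt = (1.4960, -0.8000, -0.6280)
v' = v + a·dt = (-0.1093, 0.0413, 1.7933)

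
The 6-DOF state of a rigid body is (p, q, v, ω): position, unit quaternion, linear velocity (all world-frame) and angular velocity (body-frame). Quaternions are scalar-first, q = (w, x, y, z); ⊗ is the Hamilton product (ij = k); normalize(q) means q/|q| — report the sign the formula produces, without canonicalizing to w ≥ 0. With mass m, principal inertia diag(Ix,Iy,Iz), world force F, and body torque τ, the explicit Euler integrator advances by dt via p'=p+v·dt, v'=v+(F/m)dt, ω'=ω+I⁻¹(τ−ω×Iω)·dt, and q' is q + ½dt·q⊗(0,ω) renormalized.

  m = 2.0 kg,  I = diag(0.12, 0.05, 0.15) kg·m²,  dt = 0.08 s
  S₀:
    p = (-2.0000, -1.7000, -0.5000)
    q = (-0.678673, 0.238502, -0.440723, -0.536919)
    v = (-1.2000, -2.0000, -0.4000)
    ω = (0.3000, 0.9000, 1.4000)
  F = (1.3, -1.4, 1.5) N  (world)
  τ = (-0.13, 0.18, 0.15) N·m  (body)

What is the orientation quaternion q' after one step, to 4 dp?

2q̇ = q⊗(0,ω) = (1.0767867, -0.3373870, -1.1057842, -0.6032735)
q' = normalize(q + ½dt·q⊗(0,ω)) = (-0.6342, 0.2245, -0.4838, -0.5598)

q' = (-0.6342, 0.2245, -0.4838, -0.5598)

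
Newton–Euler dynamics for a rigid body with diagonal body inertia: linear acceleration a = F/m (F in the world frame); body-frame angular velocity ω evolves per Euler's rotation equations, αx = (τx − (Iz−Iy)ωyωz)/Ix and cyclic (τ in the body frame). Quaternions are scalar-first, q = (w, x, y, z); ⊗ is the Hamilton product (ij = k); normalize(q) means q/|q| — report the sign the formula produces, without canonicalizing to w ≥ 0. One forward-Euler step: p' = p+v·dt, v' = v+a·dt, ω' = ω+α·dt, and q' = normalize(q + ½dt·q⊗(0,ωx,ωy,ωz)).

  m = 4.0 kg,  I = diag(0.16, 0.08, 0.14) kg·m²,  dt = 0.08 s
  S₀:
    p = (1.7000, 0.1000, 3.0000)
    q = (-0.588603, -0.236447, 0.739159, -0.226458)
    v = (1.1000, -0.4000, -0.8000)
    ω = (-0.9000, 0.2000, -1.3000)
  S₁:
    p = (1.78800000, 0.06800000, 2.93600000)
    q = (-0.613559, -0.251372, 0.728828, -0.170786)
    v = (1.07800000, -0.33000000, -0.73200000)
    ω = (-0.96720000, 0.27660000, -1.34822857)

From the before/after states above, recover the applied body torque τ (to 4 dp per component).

τ = (-0.1500, 0.1000, -0.0700)

ω₁ − ω₀ = (-0.06720000, 0.07660000, -0.04822857)
gyro term ω₀×Iω₀ = (-0.0156, 0.0234, 0.0144)
applied torque τ = (-0.1500, 0.1000, -0.0700)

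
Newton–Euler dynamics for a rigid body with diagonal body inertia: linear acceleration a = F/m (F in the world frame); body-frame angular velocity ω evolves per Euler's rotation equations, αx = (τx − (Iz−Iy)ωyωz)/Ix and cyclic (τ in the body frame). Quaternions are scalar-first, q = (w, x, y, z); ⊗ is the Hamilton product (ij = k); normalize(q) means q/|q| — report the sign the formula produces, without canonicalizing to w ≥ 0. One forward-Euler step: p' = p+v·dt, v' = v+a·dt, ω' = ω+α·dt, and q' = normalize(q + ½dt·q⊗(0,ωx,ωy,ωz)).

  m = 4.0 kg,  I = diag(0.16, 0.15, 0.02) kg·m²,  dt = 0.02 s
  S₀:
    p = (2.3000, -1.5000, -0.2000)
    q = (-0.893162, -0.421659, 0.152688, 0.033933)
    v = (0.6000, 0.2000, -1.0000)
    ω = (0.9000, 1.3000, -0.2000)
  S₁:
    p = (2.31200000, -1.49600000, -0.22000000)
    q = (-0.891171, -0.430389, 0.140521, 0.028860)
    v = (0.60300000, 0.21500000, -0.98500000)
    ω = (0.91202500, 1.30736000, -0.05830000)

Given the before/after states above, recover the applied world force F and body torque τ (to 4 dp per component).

F = (0.6000, 3.0000, 3.0000)
τ = (0.1300, 0.0300, 0.1300)

Δω = ω₁−ω₀ = (0.01202500, 0.00736000, 0.14170000)
τ = I·(Δω/dt) + ω₀×(Iω₀) = (0.1300, 0.0300, 0.1300)
velocity change Δv = (0.00300000, 0.01500000, 0.01500000)
F = m·Δv/dt = (0.6000, 3.0000, 3.0000)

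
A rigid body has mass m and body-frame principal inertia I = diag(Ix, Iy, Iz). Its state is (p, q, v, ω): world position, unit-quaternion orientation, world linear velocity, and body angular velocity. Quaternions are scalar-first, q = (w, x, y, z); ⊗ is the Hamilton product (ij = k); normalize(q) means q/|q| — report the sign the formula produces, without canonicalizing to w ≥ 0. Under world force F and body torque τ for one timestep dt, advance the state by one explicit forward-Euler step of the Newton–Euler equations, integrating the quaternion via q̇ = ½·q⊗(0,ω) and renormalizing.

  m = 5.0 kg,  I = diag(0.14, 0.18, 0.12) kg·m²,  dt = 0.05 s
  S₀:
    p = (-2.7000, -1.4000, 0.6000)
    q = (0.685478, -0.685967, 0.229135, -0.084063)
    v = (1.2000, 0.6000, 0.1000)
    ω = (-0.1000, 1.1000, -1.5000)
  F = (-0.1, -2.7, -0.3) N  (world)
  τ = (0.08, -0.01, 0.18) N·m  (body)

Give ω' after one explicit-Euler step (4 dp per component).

ω' = (-0.1068, 1.0964, -1.4232)

angular accel α = (-0.1357, -0.0722, 1.5367)
ω + α·dt = (-0.1068, 1.0964, -1.4232)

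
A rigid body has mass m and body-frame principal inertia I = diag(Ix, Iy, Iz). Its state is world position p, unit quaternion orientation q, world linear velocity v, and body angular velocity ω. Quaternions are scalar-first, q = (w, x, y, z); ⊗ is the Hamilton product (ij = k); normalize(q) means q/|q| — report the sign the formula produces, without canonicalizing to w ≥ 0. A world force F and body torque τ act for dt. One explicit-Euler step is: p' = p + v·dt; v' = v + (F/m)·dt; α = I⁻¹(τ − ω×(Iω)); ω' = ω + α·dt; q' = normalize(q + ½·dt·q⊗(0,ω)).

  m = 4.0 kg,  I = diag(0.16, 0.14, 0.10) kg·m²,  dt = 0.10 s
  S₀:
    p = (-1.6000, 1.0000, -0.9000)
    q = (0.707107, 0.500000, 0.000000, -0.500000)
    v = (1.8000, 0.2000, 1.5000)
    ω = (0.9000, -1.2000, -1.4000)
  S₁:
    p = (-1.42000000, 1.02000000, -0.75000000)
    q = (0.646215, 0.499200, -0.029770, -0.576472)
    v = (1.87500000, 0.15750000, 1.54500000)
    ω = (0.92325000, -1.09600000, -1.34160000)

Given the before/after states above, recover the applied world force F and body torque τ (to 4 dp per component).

F = (3.0000, -1.7000, 1.8000)
τ = (-0.0300, 0.0700, 0.0800)

velocity change Δv = (0.07500000, -0.04250000, 0.04500000)
m·(v₁−v₀)/dt = (3.0000, -1.7000, 1.8000)
Δω = ω₁−ω₀ = (0.02325000, 0.10400000, 0.05840000)
ω₀×(Iω₀) = (-0.0672, -0.0756, 0.0216)
applied torque τ = (-0.0300, 0.0700, 0.0800)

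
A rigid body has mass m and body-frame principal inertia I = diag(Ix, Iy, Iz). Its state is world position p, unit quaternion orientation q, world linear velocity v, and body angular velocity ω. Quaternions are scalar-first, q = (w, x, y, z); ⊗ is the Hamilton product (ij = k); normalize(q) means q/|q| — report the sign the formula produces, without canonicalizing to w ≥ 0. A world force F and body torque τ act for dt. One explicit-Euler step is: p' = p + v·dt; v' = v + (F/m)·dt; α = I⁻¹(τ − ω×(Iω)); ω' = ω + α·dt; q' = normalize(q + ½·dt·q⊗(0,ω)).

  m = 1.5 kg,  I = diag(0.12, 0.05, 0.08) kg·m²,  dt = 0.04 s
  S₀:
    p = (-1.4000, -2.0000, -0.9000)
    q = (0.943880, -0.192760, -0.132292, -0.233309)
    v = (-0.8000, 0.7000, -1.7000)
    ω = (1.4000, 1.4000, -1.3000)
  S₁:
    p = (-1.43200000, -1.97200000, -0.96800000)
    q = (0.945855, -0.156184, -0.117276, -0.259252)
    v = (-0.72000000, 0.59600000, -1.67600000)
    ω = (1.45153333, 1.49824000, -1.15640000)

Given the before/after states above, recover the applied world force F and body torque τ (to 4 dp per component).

velocity change Δv = (0.08000000, -0.10400000, 0.02400000)
m·(v₁−v₀)/dt = (3.0000, -3.9000, 0.9000)
rate change Δω = (0.05153333, 0.09824000, 0.14360000)
gyro term ω₀×Iω₀ = (-0.0546, -0.0728, -0.1372)
τ = I·(Δω/dt) + ω₀×(Iω₀) = (0.1000, 0.0500, 0.1500)

F = (3.0000, -3.9000, 0.9000)
τ = (0.1000, 0.0500, 0.1500)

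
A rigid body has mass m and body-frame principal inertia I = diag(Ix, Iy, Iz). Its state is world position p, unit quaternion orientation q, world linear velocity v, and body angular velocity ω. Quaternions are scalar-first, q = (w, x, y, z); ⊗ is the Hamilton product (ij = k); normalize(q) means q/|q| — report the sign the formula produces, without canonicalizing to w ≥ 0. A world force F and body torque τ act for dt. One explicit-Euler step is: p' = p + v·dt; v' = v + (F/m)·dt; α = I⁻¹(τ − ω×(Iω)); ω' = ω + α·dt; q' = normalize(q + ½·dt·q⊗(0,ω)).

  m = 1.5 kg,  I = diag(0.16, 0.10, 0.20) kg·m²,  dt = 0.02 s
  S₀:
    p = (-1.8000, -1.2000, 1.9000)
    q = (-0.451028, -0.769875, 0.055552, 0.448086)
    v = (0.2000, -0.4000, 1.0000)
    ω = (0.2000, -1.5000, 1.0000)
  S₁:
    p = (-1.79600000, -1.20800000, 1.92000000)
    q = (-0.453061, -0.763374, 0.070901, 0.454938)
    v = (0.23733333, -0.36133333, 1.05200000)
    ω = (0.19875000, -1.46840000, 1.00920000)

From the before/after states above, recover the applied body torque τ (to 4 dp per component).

Δω = ω₁−ω₀ = (-0.00125000, 0.03160000, 0.00920000)
ω₀×(Iω₀) = (-0.1500, -0.0080, 0.0180)
I·α + gyro = (-0.1600, 0.1500, 0.1100)

τ = (-0.1600, 0.1500, 0.1100)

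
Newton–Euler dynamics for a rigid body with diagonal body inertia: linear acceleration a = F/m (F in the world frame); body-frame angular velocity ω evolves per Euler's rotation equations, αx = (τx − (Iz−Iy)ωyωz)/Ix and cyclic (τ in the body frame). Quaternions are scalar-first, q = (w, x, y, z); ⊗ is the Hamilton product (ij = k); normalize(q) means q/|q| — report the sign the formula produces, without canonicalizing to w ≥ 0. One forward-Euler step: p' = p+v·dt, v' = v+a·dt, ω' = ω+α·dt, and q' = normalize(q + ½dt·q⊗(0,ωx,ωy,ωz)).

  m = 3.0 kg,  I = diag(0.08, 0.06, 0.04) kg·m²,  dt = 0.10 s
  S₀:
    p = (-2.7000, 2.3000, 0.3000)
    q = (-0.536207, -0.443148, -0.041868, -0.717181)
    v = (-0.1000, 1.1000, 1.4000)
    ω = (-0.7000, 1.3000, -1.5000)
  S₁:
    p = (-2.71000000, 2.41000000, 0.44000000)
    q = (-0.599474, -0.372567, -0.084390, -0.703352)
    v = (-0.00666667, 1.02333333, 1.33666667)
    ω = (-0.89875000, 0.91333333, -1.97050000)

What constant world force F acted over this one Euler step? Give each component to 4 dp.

Δv = v₁−v₀ = (0.09333333, -0.07666667, -0.06333333)
applied force F = (2.8000, -2.3000, -1.9000)

F = (2.8000, -2.3000, -1.9000)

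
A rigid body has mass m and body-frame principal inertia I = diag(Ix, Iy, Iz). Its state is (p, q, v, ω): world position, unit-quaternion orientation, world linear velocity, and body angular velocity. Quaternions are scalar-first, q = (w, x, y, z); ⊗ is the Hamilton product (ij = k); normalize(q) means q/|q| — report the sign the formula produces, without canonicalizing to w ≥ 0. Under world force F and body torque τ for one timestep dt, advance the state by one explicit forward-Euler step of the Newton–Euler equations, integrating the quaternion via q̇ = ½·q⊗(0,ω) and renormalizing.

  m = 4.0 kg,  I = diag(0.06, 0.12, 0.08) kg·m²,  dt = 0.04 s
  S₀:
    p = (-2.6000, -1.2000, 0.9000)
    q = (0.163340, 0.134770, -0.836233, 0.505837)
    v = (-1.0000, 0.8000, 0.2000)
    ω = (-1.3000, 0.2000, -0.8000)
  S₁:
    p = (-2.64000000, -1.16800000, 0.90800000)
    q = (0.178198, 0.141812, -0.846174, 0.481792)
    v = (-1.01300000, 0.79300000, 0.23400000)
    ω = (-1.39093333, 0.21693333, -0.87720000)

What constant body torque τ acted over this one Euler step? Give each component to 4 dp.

ω₁ − ω₀ = (-0.09093333, 0.01693333, -0.07720000)
ω₀×(Iω₀) = (0.0064, -0.0208, -0.0156)
τ = I·(Δω/dt) + ω₀×(Iω₀) = (-0.1300, 0.0300, -0.1700)

τ = (-0.1300, 0.0300, -0.1700)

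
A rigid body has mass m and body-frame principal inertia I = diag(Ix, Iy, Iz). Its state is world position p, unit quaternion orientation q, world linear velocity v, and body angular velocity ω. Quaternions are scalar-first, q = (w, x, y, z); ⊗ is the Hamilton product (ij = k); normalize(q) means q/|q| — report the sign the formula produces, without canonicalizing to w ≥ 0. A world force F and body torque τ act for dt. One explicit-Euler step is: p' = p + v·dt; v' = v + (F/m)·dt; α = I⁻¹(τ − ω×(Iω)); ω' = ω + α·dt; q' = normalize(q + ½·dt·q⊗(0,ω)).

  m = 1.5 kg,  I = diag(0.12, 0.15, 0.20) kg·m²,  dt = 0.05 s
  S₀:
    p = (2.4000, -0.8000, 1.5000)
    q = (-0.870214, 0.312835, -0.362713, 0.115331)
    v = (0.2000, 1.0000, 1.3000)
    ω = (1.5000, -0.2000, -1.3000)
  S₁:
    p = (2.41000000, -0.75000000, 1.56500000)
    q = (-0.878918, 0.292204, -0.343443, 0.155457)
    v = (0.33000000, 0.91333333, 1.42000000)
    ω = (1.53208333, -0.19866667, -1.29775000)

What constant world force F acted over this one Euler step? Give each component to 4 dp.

Δv = v₁−v₀ = (0.13000000, -0.08666667, 0.12000000)
applied force F = (3.9000, -2.6000, 3.6000)

F = (3.9000, -2.6000, 3.6000)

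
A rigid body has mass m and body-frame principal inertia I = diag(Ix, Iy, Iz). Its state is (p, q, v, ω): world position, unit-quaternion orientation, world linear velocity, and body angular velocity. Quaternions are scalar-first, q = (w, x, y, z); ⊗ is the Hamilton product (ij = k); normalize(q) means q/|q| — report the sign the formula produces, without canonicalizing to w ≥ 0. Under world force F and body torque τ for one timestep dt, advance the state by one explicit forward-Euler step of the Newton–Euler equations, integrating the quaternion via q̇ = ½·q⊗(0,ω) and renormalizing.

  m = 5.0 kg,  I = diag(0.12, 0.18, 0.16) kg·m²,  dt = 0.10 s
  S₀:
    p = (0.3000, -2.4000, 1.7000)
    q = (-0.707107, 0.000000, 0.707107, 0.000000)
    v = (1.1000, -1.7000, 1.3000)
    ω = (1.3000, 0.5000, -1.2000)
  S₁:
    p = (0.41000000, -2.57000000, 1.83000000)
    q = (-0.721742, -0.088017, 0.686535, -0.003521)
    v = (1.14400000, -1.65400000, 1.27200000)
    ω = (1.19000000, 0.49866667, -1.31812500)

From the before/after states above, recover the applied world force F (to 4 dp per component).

Δv = v₁−v₀ = (0.04400000, 0.04600000, -0.02800000)
F = m·Δv/dt = (2.2000, 2.3000, -1.4000)

F = (2.2000, 2.3000, -1.4000)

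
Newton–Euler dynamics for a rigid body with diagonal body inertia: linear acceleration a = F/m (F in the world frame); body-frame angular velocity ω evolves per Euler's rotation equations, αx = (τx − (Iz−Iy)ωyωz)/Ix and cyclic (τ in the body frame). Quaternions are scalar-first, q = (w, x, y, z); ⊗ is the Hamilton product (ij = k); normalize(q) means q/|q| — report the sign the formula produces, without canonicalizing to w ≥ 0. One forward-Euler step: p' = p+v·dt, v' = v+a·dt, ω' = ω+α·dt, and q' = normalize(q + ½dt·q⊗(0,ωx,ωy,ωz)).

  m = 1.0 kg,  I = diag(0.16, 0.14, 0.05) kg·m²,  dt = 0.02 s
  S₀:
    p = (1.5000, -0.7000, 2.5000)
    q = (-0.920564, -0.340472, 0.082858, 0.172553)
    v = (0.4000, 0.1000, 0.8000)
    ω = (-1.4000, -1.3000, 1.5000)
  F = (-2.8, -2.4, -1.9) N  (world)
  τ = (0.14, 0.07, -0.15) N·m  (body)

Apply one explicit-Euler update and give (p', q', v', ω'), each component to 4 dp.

ω×(Iω) gyroscopic = (0.1755, -0.2310, -0.0364)
(τ − ω×Iω)/I = (-0.2219, 2.1500, -2.2720)
ω + α·dt = (-1.4044, -1.2570, 1.4546)
2q̇ = q⊗(0,ω) = (-0.6277749, 1.6373955, 1.4658670, -0.8222312)
updated quaternion q' = (-0.9266, -0.3240, 0.0975, 0.1643)
linear accel F/m = (-2.8000, -2.4000, -1.9000)
p + v·dt = (1.5080, -0.6980, 2.5160)
new velocity v' = (0.3440, 0.0520, 0.7620)

p' = (1.5080, -0.6980, 2.5160)
q' = (-0.9266, -0.3240, 0.0975, 0.1643)
v' = (0.3440, 0.0520, 0.7620)
ω' = (-1.4044, -1.2570, 1.4546)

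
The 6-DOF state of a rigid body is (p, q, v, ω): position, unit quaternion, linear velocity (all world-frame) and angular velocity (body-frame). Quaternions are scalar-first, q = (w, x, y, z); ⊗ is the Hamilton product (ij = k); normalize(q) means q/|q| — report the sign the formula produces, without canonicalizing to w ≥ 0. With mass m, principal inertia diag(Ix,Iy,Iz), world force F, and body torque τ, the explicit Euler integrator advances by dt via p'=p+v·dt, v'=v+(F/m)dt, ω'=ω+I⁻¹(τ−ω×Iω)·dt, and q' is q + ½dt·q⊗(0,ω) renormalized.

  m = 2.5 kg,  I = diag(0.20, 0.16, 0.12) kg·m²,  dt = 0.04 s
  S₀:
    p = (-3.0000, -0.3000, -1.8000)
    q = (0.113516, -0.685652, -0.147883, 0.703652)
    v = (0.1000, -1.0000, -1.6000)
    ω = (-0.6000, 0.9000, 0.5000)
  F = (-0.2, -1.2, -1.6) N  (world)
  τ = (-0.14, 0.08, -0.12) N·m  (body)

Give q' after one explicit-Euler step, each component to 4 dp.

q⊗(0,ω) = (-0.6301225, -0.7753379, 0.0227992, -0.6490586)
q' = normalize(q + ½dt·q⊗(0,ω)) = (0.1009, -0.7010, -0.1474, 0.6905)

q' = (0.1009, -0.7010, -0.1474, 0.6905)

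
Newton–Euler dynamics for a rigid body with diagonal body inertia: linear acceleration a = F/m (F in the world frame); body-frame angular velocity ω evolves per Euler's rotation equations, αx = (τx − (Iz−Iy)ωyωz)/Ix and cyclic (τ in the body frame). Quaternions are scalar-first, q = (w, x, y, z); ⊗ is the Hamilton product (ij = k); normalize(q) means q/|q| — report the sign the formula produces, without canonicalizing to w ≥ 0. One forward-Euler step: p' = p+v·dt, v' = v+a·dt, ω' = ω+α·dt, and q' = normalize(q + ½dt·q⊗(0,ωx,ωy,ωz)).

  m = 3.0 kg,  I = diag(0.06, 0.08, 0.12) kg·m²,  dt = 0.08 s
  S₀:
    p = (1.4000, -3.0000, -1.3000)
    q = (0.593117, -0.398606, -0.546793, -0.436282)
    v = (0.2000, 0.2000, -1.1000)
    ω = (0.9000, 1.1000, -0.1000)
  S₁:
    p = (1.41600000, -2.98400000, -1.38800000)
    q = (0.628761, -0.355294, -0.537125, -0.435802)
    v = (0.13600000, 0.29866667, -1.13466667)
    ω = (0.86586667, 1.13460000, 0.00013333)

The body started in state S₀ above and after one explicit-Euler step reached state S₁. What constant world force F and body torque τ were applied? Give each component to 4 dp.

F = (-2.4000, 3.7000, -1.3000)
τ = (-0.0300, 0.0400, 0.1700)

v₁ − v₀ = (-0.06400000, 0.09866667, -0.03466667)
applied force F = (-2.4000, 3.7000, -1.3000)
Δω = ω₁−ω₀ = (-0.03413333, 0.03460000, 0.10013333)
applied torque τ = (-0.0300, 0.0400, 0.1700)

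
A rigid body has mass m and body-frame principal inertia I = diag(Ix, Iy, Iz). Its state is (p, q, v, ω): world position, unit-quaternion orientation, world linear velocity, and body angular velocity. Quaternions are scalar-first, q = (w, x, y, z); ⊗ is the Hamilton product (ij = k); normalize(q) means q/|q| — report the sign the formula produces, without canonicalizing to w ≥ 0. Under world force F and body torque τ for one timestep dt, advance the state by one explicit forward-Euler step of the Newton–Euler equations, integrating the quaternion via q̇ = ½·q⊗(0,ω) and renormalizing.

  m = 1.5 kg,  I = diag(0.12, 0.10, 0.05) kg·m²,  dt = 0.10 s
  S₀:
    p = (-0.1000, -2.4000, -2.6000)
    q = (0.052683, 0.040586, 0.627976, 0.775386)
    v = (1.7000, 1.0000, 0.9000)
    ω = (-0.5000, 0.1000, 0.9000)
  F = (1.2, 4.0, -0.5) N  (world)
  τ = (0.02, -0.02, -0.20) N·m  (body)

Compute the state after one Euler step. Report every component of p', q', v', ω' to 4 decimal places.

linear accel F/m = (0.8000, 2.6667, -0.3333)
new position p' = (0.0700, -2.3000, -2.5100)
v + (F/m)dt = (1.7800, 1.2667, 0.8667)
gyro term ω×Iω = (-0.0045, -0.0315, 0.0010)
angular accel α = (0.2042, 0.1150, -4.0200)
ω' = ω + α·dt = (-0.4796, 0.1115, 0.4980)
2q̇ = q⊗(0,ω) = (-0.7403520, 0.4612983, -0.4189521, 0.3654613)
updated quaternion q' = (0.0156, 0.0636, 0.6062, 0.7926)

p' = (0.0700, -2.3000, -2.5100)
q' = (0.0156, 0.0636, 0.6062, 0.7926)
v' = (1.7800, 1.2667, 0.8667)
ω' = (-0.4796, 0.1115, 0.4980)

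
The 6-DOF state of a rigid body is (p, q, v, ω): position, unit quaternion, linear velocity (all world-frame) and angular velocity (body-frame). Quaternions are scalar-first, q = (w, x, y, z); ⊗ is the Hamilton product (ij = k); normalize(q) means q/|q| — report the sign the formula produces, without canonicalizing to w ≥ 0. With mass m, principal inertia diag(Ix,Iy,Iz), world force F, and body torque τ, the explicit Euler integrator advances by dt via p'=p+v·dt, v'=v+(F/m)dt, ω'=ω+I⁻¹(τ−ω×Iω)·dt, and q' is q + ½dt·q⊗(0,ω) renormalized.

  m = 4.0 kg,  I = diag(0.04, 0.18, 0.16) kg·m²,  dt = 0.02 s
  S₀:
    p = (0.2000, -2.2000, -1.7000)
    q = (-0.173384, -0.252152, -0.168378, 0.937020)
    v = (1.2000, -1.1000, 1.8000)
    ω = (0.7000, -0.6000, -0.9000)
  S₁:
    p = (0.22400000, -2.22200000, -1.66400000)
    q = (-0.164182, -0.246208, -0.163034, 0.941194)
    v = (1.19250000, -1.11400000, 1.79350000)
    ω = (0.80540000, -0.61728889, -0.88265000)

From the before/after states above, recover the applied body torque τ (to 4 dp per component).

Δω = ω₁−ω₀ = (0.10540000, -0.01728889, 0.01735000)
precession coupling = (-0.0108, 0.0756, -0.0588)
applied torque τ = (0.2000, -0.0800, 0.0800)

τ = (0.2000, -0.0800, 0.0800)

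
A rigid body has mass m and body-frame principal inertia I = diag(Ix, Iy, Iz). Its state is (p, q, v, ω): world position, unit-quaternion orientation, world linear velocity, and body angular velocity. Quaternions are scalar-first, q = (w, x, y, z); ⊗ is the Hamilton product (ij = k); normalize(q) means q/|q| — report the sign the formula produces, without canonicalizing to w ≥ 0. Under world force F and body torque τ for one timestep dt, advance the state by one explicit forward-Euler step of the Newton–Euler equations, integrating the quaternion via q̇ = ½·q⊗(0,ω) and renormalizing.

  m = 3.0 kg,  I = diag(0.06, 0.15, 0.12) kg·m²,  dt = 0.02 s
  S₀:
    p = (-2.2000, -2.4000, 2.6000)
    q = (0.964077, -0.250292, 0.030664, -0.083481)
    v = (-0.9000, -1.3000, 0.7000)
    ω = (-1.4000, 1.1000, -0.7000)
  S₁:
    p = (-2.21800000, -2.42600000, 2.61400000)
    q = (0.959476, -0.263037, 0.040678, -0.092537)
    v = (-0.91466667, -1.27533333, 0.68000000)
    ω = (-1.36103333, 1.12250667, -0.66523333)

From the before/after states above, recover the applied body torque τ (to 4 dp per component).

τ = (0.1400, 0.1100, 0.0700)

ω₁ − ω₀ = (0.03896667, 0.02250667, 0.03476667)
gyro term ω₀×Iω₀ = (0.0231, -0.0588, -0.1386)
applied torque τ = (0.1400, 0.1100, 0.0700)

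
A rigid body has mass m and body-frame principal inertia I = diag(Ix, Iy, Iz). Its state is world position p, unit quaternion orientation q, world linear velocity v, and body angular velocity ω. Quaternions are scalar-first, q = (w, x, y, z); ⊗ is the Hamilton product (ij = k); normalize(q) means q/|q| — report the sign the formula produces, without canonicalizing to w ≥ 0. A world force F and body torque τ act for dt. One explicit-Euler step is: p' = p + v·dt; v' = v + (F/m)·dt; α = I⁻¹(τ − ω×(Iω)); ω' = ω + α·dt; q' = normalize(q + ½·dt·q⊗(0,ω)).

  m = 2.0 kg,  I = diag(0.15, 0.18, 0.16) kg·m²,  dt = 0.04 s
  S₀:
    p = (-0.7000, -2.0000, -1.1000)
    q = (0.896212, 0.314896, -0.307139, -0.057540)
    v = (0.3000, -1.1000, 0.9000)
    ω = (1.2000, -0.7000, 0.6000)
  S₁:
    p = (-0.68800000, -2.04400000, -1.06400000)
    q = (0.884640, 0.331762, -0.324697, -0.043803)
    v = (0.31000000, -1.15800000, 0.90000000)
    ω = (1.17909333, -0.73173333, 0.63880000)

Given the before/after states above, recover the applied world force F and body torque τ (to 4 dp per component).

Δv = v₁−v₀ = (0.01000000, -0.05800000, 0.00000000)
applied force F = (0.5000, -2.9000, 0.0000)
Δω = ω₁−ω₀ = (-0.02090667, -0.03173333, 0.03880000)
precession coupling = (0.0084, -0.0072, -0.0252)
τ = I·(Δω/dt) + ω₀×(Iω₀) = (-0.0700, -0.1500, 0.1300)

F = (0.5000, -2.9000, 0.0000)
τ = (-0.0700, -0.1500, 0.1300)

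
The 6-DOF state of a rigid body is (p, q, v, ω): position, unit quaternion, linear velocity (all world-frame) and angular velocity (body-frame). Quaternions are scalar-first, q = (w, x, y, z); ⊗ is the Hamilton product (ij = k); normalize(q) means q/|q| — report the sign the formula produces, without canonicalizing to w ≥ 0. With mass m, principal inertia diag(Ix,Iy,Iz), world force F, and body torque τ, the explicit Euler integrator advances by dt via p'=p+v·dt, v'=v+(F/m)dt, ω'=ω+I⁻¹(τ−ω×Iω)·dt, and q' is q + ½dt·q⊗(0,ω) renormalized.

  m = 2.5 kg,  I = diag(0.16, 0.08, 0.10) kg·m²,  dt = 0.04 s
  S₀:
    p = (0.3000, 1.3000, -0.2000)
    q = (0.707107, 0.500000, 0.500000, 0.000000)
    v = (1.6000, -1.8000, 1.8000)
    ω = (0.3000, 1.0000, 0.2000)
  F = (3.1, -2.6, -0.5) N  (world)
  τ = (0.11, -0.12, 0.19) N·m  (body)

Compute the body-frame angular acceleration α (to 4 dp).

α = (0.6625, -1.5450, 2.1400)

precession coupling ω×(Iω) = (0.0040, 0.0036, -0.0240)
(τ − ω×Iω)/I = (0.6625, -1.5450, 2.1400)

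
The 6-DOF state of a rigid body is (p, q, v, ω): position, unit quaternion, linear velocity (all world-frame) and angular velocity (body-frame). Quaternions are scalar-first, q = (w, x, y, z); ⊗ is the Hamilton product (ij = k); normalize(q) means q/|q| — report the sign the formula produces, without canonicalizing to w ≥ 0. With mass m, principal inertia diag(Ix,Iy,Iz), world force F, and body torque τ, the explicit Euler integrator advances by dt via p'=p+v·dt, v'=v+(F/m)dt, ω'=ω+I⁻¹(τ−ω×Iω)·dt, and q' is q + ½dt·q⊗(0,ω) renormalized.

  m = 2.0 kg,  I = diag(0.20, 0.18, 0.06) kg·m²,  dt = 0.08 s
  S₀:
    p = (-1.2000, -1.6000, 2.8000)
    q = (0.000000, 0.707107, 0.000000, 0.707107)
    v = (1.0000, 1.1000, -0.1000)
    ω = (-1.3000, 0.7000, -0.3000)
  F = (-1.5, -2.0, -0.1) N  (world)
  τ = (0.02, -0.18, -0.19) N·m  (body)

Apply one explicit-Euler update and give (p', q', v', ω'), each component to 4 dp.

p' = (-1.1200, -1.5120, 2.7920)
q' = (0.0452, 0.6861, -0.0282, 0.7256)
v' = (0.9400, 1.0200, -0.1040)
ω' = (-1.3021, 0.5957, -0.5776)

a = F/m = (-0.7500, -1.0000, -0.0500)
new position p' = (-1.1200, -1.5120, 2.7920)
new velocity v' = (0.9400, 1.0200, -0.1040)
angular accel α = (-0.0260, -1.3033, -3.4700)
ω + α·dt = (-1.3021, 0.5957, -0.5776)
2q̇ = q⊗(0,ω) = (1.1313712, -0.4949749, -0.7071070, 0.4949749)
q + ½dt·q⊗(0,ω), renormalized = (0.0452, 0.6861, -0.0282, 0.7256)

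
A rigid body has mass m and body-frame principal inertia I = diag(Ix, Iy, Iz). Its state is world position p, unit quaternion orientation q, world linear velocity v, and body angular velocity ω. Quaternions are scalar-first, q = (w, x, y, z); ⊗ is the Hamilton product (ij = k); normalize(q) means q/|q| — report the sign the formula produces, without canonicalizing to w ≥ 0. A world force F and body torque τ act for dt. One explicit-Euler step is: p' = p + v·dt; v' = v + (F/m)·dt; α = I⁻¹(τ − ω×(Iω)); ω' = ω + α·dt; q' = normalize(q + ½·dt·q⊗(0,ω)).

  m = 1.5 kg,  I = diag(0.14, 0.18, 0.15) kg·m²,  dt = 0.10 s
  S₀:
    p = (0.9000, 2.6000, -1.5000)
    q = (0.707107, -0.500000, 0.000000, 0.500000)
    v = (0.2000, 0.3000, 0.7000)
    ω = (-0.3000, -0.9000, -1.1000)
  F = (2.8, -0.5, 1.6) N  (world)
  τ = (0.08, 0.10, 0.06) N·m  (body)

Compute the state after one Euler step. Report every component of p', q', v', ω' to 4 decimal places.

p' = (0.9200, 2.6300, -1.4300)
q' = (0.7252, -0.4868, -0.0666, 0.4823)
v' = (0.3867, 0.2667, 0.8067)
ω' = (-0.2216, -0.8426, -1.0672)

α = I⁻¹(τ − ω×Iω) = (0.7836, 0.5739, 0.3280)
ω' = ω + α·dt = (-0.2216, -0.8426, -1.0672)
2q̇ = q⊗(0,ω) = (0.4000000, 0.2378679, -1.3363963, -0.3278177)
updated quaternion q' = (0.7252, -0.4868, -0.0666, 0.4823)
p' = p + v·dt = (0.9200, 2.6300, -1.4300)
v' = v + a·dt = (0.3867, 0.2667, 0.8067)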